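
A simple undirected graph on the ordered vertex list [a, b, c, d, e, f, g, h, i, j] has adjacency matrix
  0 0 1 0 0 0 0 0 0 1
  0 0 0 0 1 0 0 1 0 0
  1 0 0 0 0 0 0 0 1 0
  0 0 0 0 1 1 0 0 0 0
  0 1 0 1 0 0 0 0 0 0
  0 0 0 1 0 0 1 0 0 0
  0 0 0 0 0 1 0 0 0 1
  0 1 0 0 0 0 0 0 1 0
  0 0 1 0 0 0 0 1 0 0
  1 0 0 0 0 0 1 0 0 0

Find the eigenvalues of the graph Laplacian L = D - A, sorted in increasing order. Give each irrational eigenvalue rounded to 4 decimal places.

[0, 0.3820, 0.3820, 1.3820, 1.3820, 2.6180, 2.6180, 3.6180, 3.6180, 4]

With the vertex order [a, b, c, d, e, f, g, h, i, j], the degrees are [2, 2, 2, 2, 2, 2, 2, 2, 2, 2], giving D = diag(2, 2, 2, 2, 2, 2, 2, 2, 2, 2) and L = D - A. The multiplicity of 0 as a Laplacian eigenvalue equals the number of connected components.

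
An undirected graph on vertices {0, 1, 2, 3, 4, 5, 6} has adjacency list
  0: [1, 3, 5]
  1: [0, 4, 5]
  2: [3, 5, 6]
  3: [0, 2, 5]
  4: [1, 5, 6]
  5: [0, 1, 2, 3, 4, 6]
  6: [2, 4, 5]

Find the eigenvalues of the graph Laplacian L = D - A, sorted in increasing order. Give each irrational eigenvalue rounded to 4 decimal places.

Reading degrees in the order [0, 1, 2, 3, 4, 5, 6] gives [3, 3, 3, 3, 3, 6, 3]; set D = diag(3, 3, 3, 3, 3, 6, 3) and form L = D - A. L is symmetric positive semidefinite, so every eigenvalue is real and nonnegative. The single zero eigenvalue shows the graph is connected. The largest eigenvalue, 7, is at most the vertex count 7. By the matrix-tree theorem the graph has (1/7) * product of the nonzero eigenvalues = 320 spanning trees.

[0, 2, 2, 4, 4, 5, 7]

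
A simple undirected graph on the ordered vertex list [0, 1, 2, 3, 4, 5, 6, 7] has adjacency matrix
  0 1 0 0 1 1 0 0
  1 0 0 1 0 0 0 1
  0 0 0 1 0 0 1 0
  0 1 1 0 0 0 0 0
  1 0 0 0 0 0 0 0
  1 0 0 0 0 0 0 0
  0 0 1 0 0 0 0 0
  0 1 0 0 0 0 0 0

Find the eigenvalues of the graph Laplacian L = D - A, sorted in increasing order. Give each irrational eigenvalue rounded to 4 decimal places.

[0, 0.2243, 0.5858, 1, 1.4108, 2.7237, 3.4142, 4.6412]

With the vertex order [0, 1, 2, 3, 4, 5, 6, 7], the degrees are [3, 3, 2, 2, 1, 1, 1, 1], giving D = diag(3, 3, 2, 2, 1, 1, 1, 1) and L = D - A. Since every row of L sums to 0, the all-ones vector is in the kernel and 0 is an eigenvalue. The largest eigenvalue, 4.6412, is at most the vertex count 8.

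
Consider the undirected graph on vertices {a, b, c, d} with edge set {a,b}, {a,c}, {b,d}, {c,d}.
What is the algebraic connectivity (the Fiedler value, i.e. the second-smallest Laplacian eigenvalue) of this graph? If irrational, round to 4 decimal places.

With the vertex order [a, b, c, d], the degrees are [2, 2, 2, 2], giving D = diag(2, 2, 2, 2) and L = D - A. Computing the eigenvalues of L and sorting gives [0, 2, 2, 4]. The Fiedler value lambda_2 = 2 is strictly positive, so the graph is connected. There is one zero in the spectrum, matching the 1 component.

2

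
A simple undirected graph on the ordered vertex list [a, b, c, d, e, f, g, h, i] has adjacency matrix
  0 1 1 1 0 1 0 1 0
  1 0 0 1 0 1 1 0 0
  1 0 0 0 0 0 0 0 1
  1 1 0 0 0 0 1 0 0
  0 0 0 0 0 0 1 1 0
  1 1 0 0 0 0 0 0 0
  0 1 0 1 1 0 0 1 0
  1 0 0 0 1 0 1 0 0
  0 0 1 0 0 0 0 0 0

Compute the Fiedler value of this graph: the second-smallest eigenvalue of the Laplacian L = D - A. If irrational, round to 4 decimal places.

Reading degrees in the order [a, b, c, d, e, f, g, h, i] gives [5, 4, 2, 3, 2, 2, 4, 3, 1]; set D = diag(5, 4, 2, 3, 2, 2, 4, 3, 1) and form L = D - A. Computing the eigenvalues of L and sorting gives [0, 0.4098, 1.1911, 2.3288, 2.4541, 3.4560, 4.5625, 5.1087, 6.4892]. The Fiedler value lambda_2 = 0.4098 is strictly positive, so the graph is connected. By the matrix-tree theorem the graph has (1/9) * product of the nonzero eigenvalues = 162 spanning trees.

0.4098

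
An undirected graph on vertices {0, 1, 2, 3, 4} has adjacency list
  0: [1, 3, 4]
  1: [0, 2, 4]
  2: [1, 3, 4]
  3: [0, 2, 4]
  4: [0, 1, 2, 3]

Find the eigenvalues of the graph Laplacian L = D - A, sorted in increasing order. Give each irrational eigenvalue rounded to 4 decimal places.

[0, 3, 3, 5, 5]

With the vertex order [0, 1, 2, 3, 4], the degrees are [3, 3, 3, 3, 4], giving D = diag(3, 3, 3, 3, 4) and L = D - A. L is symmetric positive semidefinite, so every eigenvalue is real and nonnegative. The single zero eigenvalue shows the graph is connected.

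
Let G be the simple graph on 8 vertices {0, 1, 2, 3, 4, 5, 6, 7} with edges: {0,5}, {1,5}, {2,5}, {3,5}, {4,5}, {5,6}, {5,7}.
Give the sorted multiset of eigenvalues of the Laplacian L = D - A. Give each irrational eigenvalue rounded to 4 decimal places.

Reading degrees in the order [0, 1, 2, 3, 4, 5, 6, 7] gives [1, 1, 1, 1, 1, 7, 1, 1]; set D = diag(1, 1, 1, 1, 1, 7, 1, 1) and form L = D - A. The multiplicity of 0 as a Laplacian eigenvalue equals the number of connected components. The single zero eigenvalue shows the graph is connected.

[0, 1, 1, 1, 1, 1, 1, 8]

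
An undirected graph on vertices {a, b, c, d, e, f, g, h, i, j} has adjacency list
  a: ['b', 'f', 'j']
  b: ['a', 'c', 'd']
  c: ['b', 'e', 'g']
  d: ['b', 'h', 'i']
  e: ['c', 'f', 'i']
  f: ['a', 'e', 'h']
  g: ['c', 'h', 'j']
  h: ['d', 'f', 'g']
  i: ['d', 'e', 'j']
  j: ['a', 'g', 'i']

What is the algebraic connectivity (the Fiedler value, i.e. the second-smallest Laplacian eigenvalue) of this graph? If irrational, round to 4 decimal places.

Each diagonal entry of L is the vertex degree and each off-diagonal entry is -1 where an edge is present, 0 otherwise; in the order [a, b, c, d, e, f, g, h, i, j] the diagonal is [3, 3, 3, 3, 3, 3, 3, 3, 3, 3]. The sorted Laplacian eigenvalues are [0, 2, 2, 2, 2, 2, 5, 5, 5, 5]; the algebraic connectivity is the second entry, 2. By the matrix-tree theorem the graph has (1/10) * product of the nonzero eigenvalues = 2000 spanning trees.

2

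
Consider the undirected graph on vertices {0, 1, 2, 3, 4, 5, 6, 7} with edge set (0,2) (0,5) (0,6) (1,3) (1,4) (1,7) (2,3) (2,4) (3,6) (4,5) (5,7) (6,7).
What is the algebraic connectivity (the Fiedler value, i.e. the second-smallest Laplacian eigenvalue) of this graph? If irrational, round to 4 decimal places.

2

With the vertex order [0, 1, 2, 3, 4, 5, 6, 7], the degrees are [3, 3, 3, 3, 3, 3, 3, 3], giving D = diag(3, 3, 3, 3, 3, 3, 3, 3) and L = D - A. The smallest Laplacian eigenvalue is always 0. The next one, lambda_2 = 2, measures how hard the graph is to disconnect: larger values mean better connectivity. The largest eigenvalue, 6, is at most the vertex count 8.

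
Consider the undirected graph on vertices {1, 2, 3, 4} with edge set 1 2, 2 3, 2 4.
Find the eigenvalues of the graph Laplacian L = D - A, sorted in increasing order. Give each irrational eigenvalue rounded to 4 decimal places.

[0, 1, 1, 4]

With the vertex order [1, 2, 3, 4], the degrees are [1, 3, 1, 1], giving D = diag(1, 3, 1, 1) and L = D - A. Diagonalising L (or applying a numerical eigensolver to the 4x4 matrix) gives the spectrum above. The single zero eigenvalue shows the graph is connected. There is one zero in the spectrum, matching the 1 component. The largest eigenvalue, 4, is at most the vertex count 4.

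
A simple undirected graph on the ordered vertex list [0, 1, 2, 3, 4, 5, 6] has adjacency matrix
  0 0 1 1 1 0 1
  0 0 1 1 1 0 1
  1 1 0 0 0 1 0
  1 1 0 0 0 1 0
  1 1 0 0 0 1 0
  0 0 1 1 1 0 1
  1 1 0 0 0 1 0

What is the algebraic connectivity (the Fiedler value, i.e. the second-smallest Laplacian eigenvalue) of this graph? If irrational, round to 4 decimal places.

3

Each diagonal entry of L is the vertex degree and each off-diagonal entry is -1 where an edge is present, 0 otherwise; in the order [0, 1, 2, 3, 4, 5, 6] the diagonal is [4, 4, 3, 3, 3, 4, 3]. The sorted Laplacian eigenvalues are [0, 3, 3, 3, 4, 4, 7]; the algebraic connectivity is the second entry, 3. The largest eigenvalue, 7, is at most the vertex count 7. By the matrix-tree theorem the graph has (1/7) * product of the nonzero eigenvalues = 432 spanning trees.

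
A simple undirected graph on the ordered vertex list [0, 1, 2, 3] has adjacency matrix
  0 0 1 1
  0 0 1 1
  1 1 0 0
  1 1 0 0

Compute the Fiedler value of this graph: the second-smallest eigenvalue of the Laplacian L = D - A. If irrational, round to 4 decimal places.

Each diagonal entry of L is the vertex degree and each off-diagonal entry is -1 where an edge is present, 0 otherwise; in the order [0, 1, 2, 3] the diagonal is [2, 2, 2, 2]. The smallest Laplacian eigenvalue is always 0. The next one, lambda_2 = 2, measures how hard the graph is to disconnect: larger values mean better connectivity. The largest eigenvalue, 4, is at most the vertex count 4. By the matrix-tree theorem the graph has (1/4) * product of the nonzero eigenvalues = 4 spanning trees.

2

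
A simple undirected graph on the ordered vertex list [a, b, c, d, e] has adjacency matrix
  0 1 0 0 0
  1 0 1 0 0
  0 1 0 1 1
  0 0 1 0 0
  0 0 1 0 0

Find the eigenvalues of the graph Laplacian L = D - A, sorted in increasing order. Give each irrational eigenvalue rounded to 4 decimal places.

[0, 0.5188, 1, 2.3111, 4.1701]

Each diagonal entry of L is the vertex degree and each off-diagonal entry is -1 where an edge is present, 0 otherwise; in the order [a, b, c, d, e] the diagonal is [1, 2, 3, 1, 1]. Diagonalising L (or applying a numerical eigensolver to the 5x5 matrix) gives the spectrum above. By the matrix-tree theorem the graph has (1/5) * product of the nonzero eigenvalues = 1 spanning tree.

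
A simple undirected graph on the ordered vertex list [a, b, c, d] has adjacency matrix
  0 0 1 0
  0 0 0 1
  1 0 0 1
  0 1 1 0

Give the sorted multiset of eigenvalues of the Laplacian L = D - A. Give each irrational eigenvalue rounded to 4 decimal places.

Each diagonal entry of L is the vertex degree and each off-diagonal entry is -1 where an edge is present, 0 otherwise; in the order [a, b, c, d] the diagonal is [1, 1, 2, 2]. The multiplicity of 0 as a Laplacian eigenvalue equals the number of connected components. There is one zero in the spectrum, matching the 1 component.

[0, 0.5858, 2, 3.4142]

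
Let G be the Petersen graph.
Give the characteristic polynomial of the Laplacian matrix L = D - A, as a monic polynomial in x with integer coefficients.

The graph has 10 vertices and degree multiset [3, 3, 3, 3, 3, 3, 3, 3, 3, 3]; D is the diagonal matrix of degrees and L = D - A. L has integer entries, so p(x) = det(xI - L) has integer coefficients. Expanding the determinant yields x^10 - 30x^9 + 390x^8 - 2880x^7 + 13305x^6 - 39882x^5 + 77640x^4 - 94800x^3 + 66000x^2 - 20000x. The coefficient of x^9 equals -trace(L) = -30, matching the sum of degrees.

x^10 - 30x^9 + 390x^8 - 2880x^7 + 13305x^6 - 39882x^5 + 77640x^4 - 94800x^3 + 66000x^2 - 20000x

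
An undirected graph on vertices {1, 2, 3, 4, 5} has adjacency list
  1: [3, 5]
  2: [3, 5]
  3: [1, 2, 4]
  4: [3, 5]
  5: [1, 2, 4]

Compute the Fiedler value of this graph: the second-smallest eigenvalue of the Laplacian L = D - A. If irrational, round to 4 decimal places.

2

Reading degrees in the order [1, 2, 3, 4, 5] gives [2, 2, 3, 2, 3]; set D = diag(2, 2, 3, 2, 3) and form L = D - A. Computing the eigenvalues of L and sorting gives [0, 2, 2, 3, 5]. The Fiedler value lambda_2 = 2 is strictly positive, so the graph is connected.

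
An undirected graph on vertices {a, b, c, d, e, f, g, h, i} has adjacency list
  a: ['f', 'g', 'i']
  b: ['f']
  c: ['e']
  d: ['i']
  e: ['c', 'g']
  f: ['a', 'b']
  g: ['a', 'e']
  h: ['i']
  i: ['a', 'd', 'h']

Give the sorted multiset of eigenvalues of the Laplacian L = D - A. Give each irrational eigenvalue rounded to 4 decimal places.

[0, 0.2217, 0.3327, 1, 1.1923, 2.1071, 3, 3.4413, 4.7049]

Reading degrees in the order [a, b, c, d, e, f, g, h, i] gives [3, 1, 1, 1, 2, 2, 2, 1, 3]; set D = diag(3, 1, 1, 1, 2, 2, 2, 1, 3) and form L = D - A. Diagonalising L (or applying a numerical eigensolver to the 9x9 matrix) gives the spectrum above. There is one zero in the spectrum, matching the 1 component.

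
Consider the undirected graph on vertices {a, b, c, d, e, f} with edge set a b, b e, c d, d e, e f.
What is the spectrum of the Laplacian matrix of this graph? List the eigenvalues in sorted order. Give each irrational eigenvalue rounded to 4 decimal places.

[0, 0.3820, 0.6972, 2, 2.6180, 4.3028]

Reading degrees in the order [a, b, c, d, e, f] gives [1, 2, 1, 2, 3, 1]; set D = diag(1, 2, 1, 2, 3, 1) and form L = D - A. Diagonalising L (or applying a numerical eigensolver to the 6x6 matrix) gives the spectrum above. The single zero eigenvalue shows the graph is connected. There is one zero in the spectrum, matching the 1 component.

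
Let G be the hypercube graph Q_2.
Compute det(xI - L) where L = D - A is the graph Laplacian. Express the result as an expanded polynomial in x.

x^4 - 8x^3 + 20x^2 - 16x

The graph has 4 vertices and degree multiset [2, 2, 2, 2]; D is the diagonal matrix of degrees and L = D - A. The eigenvalues of L are [0, 2, 2, 4]; the characteristic polynomial is the product of (x - lambda_i), which multiplies out to x^4 - 8x^3 + 20x^2 - 16x. The coefficient of x^3 equals -trace(L) = -8, matching the sum of degrees. There is one zero in the spectrum, matching the 1 component. The largest eigenvalue, 4, is at most the vertex count 4.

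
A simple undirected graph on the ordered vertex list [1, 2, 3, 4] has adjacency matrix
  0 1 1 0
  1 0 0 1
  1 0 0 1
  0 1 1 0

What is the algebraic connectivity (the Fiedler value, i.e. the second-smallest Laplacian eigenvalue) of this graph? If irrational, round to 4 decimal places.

2

Each diagonal entry of L is the vertex degree and each off-diagonal entry is -1 where an edge is present, 0 otherwise; in the order [1, 2, 3, 4] the diagonal is [2, 2, 2, 2]. The smallest Laplacian eigenvalue is always 0. The next one, lambda_2 = 2, measures how hard the graph is to disconnect: larger values mean better connectivity. By the matrix-tree theorem the graph has (1/4) * product of the nonzero eigenvalues = 4 spanning trees.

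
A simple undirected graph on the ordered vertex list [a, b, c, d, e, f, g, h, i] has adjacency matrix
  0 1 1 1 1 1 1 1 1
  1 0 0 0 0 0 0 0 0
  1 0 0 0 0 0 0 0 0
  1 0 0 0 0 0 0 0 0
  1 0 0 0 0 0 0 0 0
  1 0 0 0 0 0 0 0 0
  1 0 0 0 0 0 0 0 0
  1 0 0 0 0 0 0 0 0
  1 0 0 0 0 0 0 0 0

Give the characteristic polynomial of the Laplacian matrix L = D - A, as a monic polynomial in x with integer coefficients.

Reading degrees in the order [a, b, c, d, e, f, g, h, i] gives [8, 1, 1, 1, 1, 1, 1, 1, 1]; set D = diag(8, 1, 1, 1, 1, 1, 1, 1, 1) and form L = D - A. The eigenvalues of L are [0, 1, 1, 1, 1, 1, 1, 1, 9]; the characteristic polynomial is the product of (x - lambda_i), which multiplies out to x^9 - 16x^8 + 84x^7 - 224x^6 + 350x^5 - 336x^4 + 196x^3 - 64x^2 + 9x. Since p(0) = det(-L) = 0, x divides p(x). The largest eigenvalue, 9, is at most the vertex count 9.

x^9 - 16x^8 + 84x^7 - 224x^6 + 350x^5 - 336x^4 + 196x^3 - 64x^2 + 9x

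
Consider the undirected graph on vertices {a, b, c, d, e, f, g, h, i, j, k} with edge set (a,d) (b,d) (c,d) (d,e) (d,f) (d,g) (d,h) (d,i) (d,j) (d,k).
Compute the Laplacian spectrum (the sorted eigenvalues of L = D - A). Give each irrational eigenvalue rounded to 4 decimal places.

Each diagonal entry of L is the vertex degree and each off-diagonal entry is -1 where an edge is present, 0 otherwise; in the order [a, b, c, d, e, f, g, h, i, j, k] the diagonal is [1, 1, 1, 10, 1, 1, 1, 1, 1, 1, 1]. Diagonalising L (or applying a numerical eigensolver to the 11x11 matrix) gives the spectrum above. The single zero eigenvalue shows the graph is connected. The eigenvalues sum to 20, which equals trace(L) = 2|E|. By the matrix-tree theorem the graph has (1/11) * product of the nonzero eigenvalues = 1 spanning tree.

[0, 1, 1, 1, 1, 1, 1, 1, 1, 1, 11]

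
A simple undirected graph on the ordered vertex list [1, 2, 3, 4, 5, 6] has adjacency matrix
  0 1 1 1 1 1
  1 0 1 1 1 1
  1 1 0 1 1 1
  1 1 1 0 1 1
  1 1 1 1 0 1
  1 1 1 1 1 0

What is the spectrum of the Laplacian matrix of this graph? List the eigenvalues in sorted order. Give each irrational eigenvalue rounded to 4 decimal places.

With the vertex order [1, 2, 3, 4, 5, 6], the degrees are [5, 5, 5, 5, 5, 5], giving D = diag(5, 5, 5, 5, 5, 5) and L = D - A. L is symmetric positive semidefinite, so every eigenvalue is real and nonnegative. The eigenvalues sum to 30, which equals trace(L) = 2|E|. There is one zero in the spectrum, matching the 1 component.

[0, 6, 6, 6, 6, 6]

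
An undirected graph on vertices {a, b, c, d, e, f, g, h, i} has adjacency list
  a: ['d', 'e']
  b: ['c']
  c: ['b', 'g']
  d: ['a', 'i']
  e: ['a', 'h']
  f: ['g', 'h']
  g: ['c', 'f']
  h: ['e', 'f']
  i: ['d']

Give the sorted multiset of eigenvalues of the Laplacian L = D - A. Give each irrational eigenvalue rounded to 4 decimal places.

Each diagonal entry of L is the vertex degree and each off-diagonal entry is -1 where an edge is present, 0 otherwise; in the order [a, b, c, d, e, f, g, h, i] the diagonal is [2, 1, 2, 2, 2, 2, 2, 2, 1]. The multiplicity of 0 as a Laplacian eigenvalue equals the number of connected components.

[0, 0.1206, 0.4679, 1, 1.6527, 2.3473, 3, 3.5321, 3.8794]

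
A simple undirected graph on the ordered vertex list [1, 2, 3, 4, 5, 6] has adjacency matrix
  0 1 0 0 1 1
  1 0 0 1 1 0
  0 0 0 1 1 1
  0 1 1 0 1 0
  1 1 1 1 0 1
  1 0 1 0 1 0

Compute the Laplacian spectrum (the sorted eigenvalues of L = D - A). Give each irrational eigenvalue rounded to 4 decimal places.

[0, 2.3820, 2.3820, 4.6180, 4.6180, 6]

Reading degrees in the order [1, 2, 3, 4, 5, 6] gives [3, 3, 3, 3, 5, 3]; set D = diag(3, 3, 3, 3, 5, 3) and form L = D - A. The multiplicity of 0 as a Laplacian eigenvalue equals the number of connected components. The single zero eigenvalue shows the graph is connected. By the matrix-tree theorem the graph has (1/6) * product of the nonzero eigenvalues = 121 spanning trees.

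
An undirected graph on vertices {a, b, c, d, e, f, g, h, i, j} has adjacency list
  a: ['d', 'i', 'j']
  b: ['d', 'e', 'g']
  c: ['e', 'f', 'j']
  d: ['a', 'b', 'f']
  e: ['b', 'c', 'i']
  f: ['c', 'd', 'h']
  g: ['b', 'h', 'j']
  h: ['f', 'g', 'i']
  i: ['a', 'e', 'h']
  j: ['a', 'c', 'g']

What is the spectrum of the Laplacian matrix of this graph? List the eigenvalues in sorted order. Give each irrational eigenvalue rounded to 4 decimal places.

Reading degrees in the order [a, b, c, d, e, f, g, h, i, j] gives [3, 3, 3, 3, 3, 3, 3, 3, 3, 3]; set D = diag(3, 3, 3, 3, 3, 3, 3, 3, 3, 3) and form L = D - A. L is symmetric positive semidefinite, so every eigenvalue is real and nonnegative. The single zero eigenvalue shows the graph is connected. The eigenvalues sum to 30, which equals trace(L) = 2|E|. There is one zero in the spectrum, matching the 1 component.

[0, 2, 2, 2, 2, 2, 5, 5, 5, 5]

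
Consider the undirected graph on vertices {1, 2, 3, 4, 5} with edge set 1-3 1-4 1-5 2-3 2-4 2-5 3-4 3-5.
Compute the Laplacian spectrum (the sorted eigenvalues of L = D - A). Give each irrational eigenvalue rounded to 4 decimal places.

With the vertex order [1, 2, 3, 4, 5], the degrees are [3, 3, 4, 3, 3], giving D = diag(3, 3, 4, 3, 3) and L = D - A. Diagonalising L (or applying a numerical eigensolver to the 5x5 matrix) gives the spectrum above. The single zero eigenvalue shows the graph is connected. There is one zero in the spectrum, matching the 1 component.

[0, 3, 3, 5, 5]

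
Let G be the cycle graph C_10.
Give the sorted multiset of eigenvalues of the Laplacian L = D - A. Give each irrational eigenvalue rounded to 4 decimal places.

The graph has 10 vertices and degree multiset [2, 2, 2, 2, 2, 2, 2, 2, 2, 2]; D is the diagonal matrix of degrees and L = D - A. L is symmetric positive semidefinite, so every eigenvalue is real and nonnegative. The single zero eigenvalue shows the graph is connected. There is one zero in the spectrum, matching the 1 component.

[0, 0.3820, 0.3820, 1.3820, 1.3820, 2.6180, 2.6180, 3.6180, 3.6180, 4]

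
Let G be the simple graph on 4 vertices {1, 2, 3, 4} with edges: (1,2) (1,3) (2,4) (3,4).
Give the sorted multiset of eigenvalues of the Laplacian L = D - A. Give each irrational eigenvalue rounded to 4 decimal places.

[0, 2, 2, 4]

With the vertex order [1, 2, 3, 4], the degrees are [2, 2, 2, 2], giving D = diag(2, 2, 2, 2) and L = D - A. L is symmetric positive semidefinite, so every eigenvalue is real and nonnegative. The single zero eigenvalue shows the graph is connected.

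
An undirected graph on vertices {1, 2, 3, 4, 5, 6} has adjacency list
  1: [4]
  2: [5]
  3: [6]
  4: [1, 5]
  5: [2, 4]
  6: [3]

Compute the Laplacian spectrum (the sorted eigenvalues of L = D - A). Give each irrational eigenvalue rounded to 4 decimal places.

With the vertex order [1, 2, 3, 4, 5, 6], the degrees are [1, 1, 1, 2, 2, 1], giving D = diag(1, 1, 1, 2, 2, 1) and L = D - A. L is symmetric positive semidefinite, so every eigenvalue is real and nonnegative. The 2 zero eigenvalues correspond to the 2 connected components.

[0, 0, 0.5858, 2, 2, 3.4142]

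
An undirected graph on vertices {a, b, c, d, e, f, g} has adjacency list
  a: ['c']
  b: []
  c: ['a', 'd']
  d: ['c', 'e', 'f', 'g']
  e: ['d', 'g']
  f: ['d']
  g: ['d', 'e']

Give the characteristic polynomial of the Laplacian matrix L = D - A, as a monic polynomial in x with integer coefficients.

Reading degrees in the order [a, b, c, d, e, f, g] gives [1, 0, 2, 4, 2, 1, 2]; set D = diag(1, 0, 2, 4, 2, 1, 2) and form L = D - A. Computing det(xI - L) by cofactor expansion (or equivalently via sum-over-permutations) gives x^7 - 12x^6 + 51x^5 - 94x^4 + 72x^3 - 18x^2. Since p(0) = det(-L) = 0, x divides p(x). The eigenvalues sum to 12, which equals trace(L) = 2|E|. There are 2 zeros in the spectrum, matching the 2 components.

x^7 - 12x^6 + 51x^5 - 94x^4 + 72x^3 - 18x^2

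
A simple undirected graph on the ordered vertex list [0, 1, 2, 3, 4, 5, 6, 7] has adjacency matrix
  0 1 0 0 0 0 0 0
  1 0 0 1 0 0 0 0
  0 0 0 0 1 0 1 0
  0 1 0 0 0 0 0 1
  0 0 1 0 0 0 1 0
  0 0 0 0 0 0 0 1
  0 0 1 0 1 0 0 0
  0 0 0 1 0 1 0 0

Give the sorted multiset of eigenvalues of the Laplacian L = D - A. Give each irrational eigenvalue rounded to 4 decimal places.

[0, 0, 0.3820, 1.3820, 2.6180, 3, 3, 3.6180]

Each diagonal entry of L is the vertex degree and each off-diagonal entry is -1 where an edge is present, 0 otherwise; in the order [0, 1, 2, 3, 4, 5, 6, 7] the diagonal is [1, 2, 2, 2, 2, 1, 2, 2]. The multiplicity of 0 as a Laplacian eigenvalue equals the number of connected components. The 2 zero eigenvalues correspond to the 2 connected components. The largest eigenvalue, 3.6180, is at most the vertex count 8. There are 2 zeros in the spectrum, matching the 2 components.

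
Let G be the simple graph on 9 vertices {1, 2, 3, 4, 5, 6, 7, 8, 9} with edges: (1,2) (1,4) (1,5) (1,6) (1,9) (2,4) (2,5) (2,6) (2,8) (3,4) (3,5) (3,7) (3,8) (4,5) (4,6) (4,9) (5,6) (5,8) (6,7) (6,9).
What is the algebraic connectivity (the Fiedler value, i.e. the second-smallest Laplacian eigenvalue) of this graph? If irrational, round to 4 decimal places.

1.7464

Each diagonal entry of L is the vertex degree and each off-diagonal entry is -1 where an edge is present, 0 otherwise; in the order [1, 2, 3, 4, 5, 6, 7, 8, 9] the diagonal is [5, 5, 4, 6, 6, 6, 2, 3, 3]. The smallest Laplacian eigenvalue is always 0. The next one, lambda_2 = 1.7464, measures how hard the graph is to disconnect: larger values mean better connectivity.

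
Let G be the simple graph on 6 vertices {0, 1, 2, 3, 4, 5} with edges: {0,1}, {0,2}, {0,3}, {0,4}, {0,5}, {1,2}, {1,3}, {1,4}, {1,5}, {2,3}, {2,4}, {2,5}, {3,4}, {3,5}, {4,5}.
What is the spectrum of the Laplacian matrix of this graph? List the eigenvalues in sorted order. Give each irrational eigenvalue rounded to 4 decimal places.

Each diagonal entry of L is the vertex degree and each off-diagonal entry is -1 where an edge is present, 0 otherwise; in the order [0, 1, 2, 3, 4, 5] the diagonal is [5, 5, 5, 5, 5, 5]. Diagonalising L (or applying a numerical eigensolver to the 6x6 matrix) gives the spectrum above. The single zero eigenvalue shows the graph is connected. There is one zero in the spectrum, matching the 1 component.

[0, 6, 6, 6, 6, 6]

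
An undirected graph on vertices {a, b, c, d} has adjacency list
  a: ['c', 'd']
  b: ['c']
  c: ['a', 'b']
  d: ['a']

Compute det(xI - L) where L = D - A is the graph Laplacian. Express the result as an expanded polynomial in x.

x^4 - 6x^3 + 10x^2 - 4x

With the vertex order [a, b, c, d], the degrees are [2, 1, 2, 1], giving D = diag(2, 1, 2, 1) and L = D - A. Computing det(xI - L) by cofactor expansion (or equivalently via sum-over-permutations) gives x^4 - 6x^3 + 10x^2 - 4x. Since p(0) = det(-L) = 0, x divides p(x). By the matrix-tree theorem the graph has (1/4) * product of the nonzero eigenvalues = 1 spanning tree.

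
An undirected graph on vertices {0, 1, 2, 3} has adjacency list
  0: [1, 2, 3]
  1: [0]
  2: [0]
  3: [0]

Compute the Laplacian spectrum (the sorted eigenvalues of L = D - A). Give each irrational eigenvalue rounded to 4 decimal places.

[0, 1, 1, 4]

With the vertex order [0, 1, 2, 3], the degrees are [3, 1, 1, 1], giving D = diag(3, 1, 1, 1) and L = D - A. Diagonalising L (or applying a numerical eigensolver to the 4x4 matrix) gives the spectrum above. The largest eigenvalue, 4, is at most the vertex count 4.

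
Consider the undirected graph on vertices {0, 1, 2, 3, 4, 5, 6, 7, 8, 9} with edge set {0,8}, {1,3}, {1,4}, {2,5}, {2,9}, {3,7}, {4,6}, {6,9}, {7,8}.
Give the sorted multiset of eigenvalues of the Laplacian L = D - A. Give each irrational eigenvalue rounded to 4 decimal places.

Each diagonal entry of L is the vertex degree and each off-diagonal entry is -1 where an edge is present, 0 otherwise; in the order [0, 1, 2, 3, 4, 5, 6, 7, 8, 9] the diagonal is [1, 2, 2, 2, 2, 1, 2, 2, 2, 2]. Since every row of L sums to 0, the all-ones vector is in the kernel and 0 is an eigenvalue. The single zero eigenvalue shows the graph is connected. The eigenvalues sum to 18, which equals trace(L) = 2|E|.

[0, 0.0979, 0.3820, 0.8244, 1.3820, 2, 2.6180, 3.1756, 3.6180, 3.9021]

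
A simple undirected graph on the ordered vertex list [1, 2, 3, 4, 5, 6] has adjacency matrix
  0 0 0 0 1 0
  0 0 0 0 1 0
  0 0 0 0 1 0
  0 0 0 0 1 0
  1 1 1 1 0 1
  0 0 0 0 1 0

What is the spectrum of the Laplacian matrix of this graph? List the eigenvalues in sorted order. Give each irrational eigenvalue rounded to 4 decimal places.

[0, 1, 1, 1, 1, 6]

Each diagonal entry of L is the vertex degree and each off-diagonal entry is -1 where an edge is present, 0 otherwise; in the order [1, 2, 3, 4, 5, 6] the diagonal is [1, 1, 1, 1, 5, 1]. Since every row of L sums to 0, the all-ones vector is in the kernel and 0 is an eigenvalue. The single zero eigenvalue shows the graph is connected.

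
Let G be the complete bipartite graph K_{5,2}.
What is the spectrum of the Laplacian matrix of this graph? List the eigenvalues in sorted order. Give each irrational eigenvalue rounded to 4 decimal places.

The graph has 7 vertices and degree multiset [5, 5, 2, 2, 2, 2, 2]; D is the diagonal matrix of degrees and L = D - A. Since every row of L sums to 0, the all-ones vector is in the kernel and 0 is an eigenvalue. There is one zero in the spectrum, matching the 1 component.

[0, 2, 2, 2, 2, 5, 7]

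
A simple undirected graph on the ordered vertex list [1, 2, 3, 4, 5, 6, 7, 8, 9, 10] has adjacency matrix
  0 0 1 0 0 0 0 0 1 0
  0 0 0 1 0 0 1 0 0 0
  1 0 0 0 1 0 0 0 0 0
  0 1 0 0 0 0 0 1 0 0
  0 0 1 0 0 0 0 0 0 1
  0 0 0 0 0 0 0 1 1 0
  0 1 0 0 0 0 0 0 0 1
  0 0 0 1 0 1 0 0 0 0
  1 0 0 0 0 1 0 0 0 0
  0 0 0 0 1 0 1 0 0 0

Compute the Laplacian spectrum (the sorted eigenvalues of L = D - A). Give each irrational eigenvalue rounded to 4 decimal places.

Reading degrees in the order [1, 2, 3, 4, 5, 6, 7, 8, 9, 10] gives [2, 2, 2, 2, 2, 2, 2, 2, 2, 2]; set D = diag(2, 2, 2, 2, 2, 2, 2, 2, 2, 2) and form L = D - A. Diagonalising L (or applying a numerical eigensolver to the 10x10 matrix) gives the spectrum above. By the matrix-tree theorem the graph has (1/10) * product of the nonzero eigenvalues = 10 spanning trees.

[0, 0.3820, 0.3820, 1.3820, 1.3820, 2.6180, 2.6180, 3.6180, 3.6180, 4]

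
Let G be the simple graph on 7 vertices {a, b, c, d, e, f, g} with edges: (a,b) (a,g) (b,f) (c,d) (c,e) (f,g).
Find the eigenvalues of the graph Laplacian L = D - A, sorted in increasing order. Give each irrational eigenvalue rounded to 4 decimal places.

With the vertex order [a, b, c, d, e, f, g], the degrees are [2, 2, 2, 1, 1, 2, 2], giving D = diag(2, 2, 2, 1, 1, 2, 2) and L = D - A. The multiplicity of 0 as a Laplacian eigenvalue equals the number of connected components. The 2 zero eigenvalues correspond to the 2 connected components.

[0, 0, 1, 2, 2, 3, 4]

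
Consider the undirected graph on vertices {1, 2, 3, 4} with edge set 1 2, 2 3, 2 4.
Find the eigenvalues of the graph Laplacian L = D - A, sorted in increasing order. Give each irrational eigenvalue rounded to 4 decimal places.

[0, 1, 1, 4]

Reading degrees in the order [1, 2, 3, 4] gives [1, 3, 1, 1]; set D = diag(1, 3, 1, 1) and form L = D - A. Since every row of L sums to 0, the all-ones vector is in the kernel and 0 is an eigenvalue. The single zero eigenvalue shows the graph is connected.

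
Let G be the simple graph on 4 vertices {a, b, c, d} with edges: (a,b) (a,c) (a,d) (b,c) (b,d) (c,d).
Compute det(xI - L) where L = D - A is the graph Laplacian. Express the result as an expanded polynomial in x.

With the vertex order [a, b, c, d], the degrees are [3, 3, 3, 3], giving D = diag(3, 3, 3, 3) and L = D - A. Computing det(xI - L) by cofactor expansion (or equivalently via sum-over-permutations) gives x^4 - 12x^3 + 48x^2 - 64x. The constant term is 0 because L is singular (the all-ones vector lies in its kernel). The eigenvalues sum to 12, which equals trace(L) = 2|E|. The largest eigenvalue, 4, is at most the vertex count 4.

x^4 - 12x^3 + 48x^2 - 64x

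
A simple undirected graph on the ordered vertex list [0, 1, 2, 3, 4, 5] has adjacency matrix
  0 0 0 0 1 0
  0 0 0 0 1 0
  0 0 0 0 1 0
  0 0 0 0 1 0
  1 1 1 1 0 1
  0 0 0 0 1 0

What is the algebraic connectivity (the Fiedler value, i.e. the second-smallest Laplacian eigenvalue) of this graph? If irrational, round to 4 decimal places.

1

With the vertex order [0, 1, 2, 3, 4, 5], the degrees are [1, 1, 1, 1, 5, 1], giving D = diag(1, 1, 1, 1, 5, 1) and L = D - A. The sorted Laplacian eigenvalues are [0, 1, 1, 1, 1, 6]; the algebraic connectivity is the second entry, 1. There is one zero in the spectrum, matching the 1 component.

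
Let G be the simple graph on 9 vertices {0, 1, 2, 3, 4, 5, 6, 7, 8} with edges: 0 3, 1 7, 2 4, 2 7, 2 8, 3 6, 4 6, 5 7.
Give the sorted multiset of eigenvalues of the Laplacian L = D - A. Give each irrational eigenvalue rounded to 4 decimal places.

[0, 0.1627, 0.5321, 1, 1, 2.0892, 3, 3.5723, 4.6437]

With the vertex order [0, 1, 2, 3, 4, 5, 6, 7, 8], the degrees are [1, 1, 3, 2, 2, 1, 2, 3, 1], giving D = diag(1, 1, 3, 2, 2, 1, 2, 3, 1) and L = D - A. The multiplicity of 0 as a Laplacian eigenvalue equals the number of connected components. The single zero eigenvalue shows the graph is connected.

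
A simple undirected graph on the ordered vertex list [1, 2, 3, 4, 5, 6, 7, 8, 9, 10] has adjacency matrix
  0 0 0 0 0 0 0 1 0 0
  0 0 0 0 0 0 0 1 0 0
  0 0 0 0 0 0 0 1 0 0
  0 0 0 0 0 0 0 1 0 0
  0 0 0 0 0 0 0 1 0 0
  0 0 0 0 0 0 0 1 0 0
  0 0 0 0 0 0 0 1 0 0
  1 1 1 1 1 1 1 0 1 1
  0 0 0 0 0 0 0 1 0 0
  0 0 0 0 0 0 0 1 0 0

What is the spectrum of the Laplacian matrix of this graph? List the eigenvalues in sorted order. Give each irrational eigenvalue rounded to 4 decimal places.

Each diagonal entry of L is the vertex degree and each off-diagonal entry is -1 where an edge is present, 0 otherwise; in the order [1, 2, 3, 4, 5, 6, 7, 8, 9, 10] the diagonal is [1, 1, 1, 1, 1, 1, 1, 9, 1, 1]. Since every row of L sums to 0, the all-ones vector is in the kernel and 0 is an eigenvalue. The single zero eigenvalue shows the graph is connected. The largest eigenvalue, 10, is at most the vertex count 10.

[0, 1, 1, 1, 1, 1, 1, 1, 1, 10]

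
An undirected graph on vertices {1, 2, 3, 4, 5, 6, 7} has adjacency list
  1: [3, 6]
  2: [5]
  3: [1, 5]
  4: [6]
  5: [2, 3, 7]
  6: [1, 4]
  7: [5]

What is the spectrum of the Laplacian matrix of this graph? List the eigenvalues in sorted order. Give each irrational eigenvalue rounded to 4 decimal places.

Each diagonal entry of L is the vertex degree and each off-diagonal entry is -1 where an edge is present, 0 otherwise; in the order [1, 2, 3, 4, 5, 6, 7] the diagonal is [2, 1, 2, 1, 3, 2, 1]. Since every row of L sums to 0, the all-ones vector is in the kernel and 0 is an eigenvalue. The single zero eigenvalue shows the graph is connected. There is one zero in the spectrum, matching the 1 component.

[0, 0.2254, 1, 1, 2.1859, 3.3604, 4.2283]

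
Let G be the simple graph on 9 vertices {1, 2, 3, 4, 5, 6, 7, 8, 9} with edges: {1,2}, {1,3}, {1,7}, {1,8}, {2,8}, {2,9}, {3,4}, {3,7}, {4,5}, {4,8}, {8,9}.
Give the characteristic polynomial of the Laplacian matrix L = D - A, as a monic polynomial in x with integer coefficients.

x^9 - 22x^8 + 197x^7 - 922x^6 + 2403x^5 - 3420x^4 + 2398x^3 - 632x^2

Reading degrees in the order [1, 2, 3, 4, 5, 6, 7, 8, 9] gives [4, 3, 3, 3, 1, 0, 2, 4, 2]; set D = diag(4, 3, 3, 3, 1, 0, 2, 4, 2) and form L = D - A. Computing det(xI - L) by cofactor expansion (or equivalently via sum-over-permutations) gives x^9 - 22x^8 + 197x^7 - 922x^6 + 2403x^5 - 3420x^4 + 2398x^3 - 632x^2. Since p(0) = det(-L) = 0, x divides p(x). There are 2 zeros in the spectrum, matching the 2 components.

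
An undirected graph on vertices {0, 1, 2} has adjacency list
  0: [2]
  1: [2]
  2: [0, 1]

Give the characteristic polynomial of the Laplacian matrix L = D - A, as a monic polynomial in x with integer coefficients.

x^3 - 4x^2 + 3x

Reading degrees in the order [0, 1, 2] gives [1, 1, 2]; set D = diag(1, 1, 2) and form L = D - A. L has integer entries, so p(x) = det(xI - L) has integer coefficients. Expanding the determinant yields x^3 - 4x^2 + 3x. The coefficient of x^2 equals -trace(L) = -4, matching the sum of degrees. The eigenvalues sum to 4, which equals trace(L) = 2|E|. The largest eigenvalue, 3, is at most the vertex count 3.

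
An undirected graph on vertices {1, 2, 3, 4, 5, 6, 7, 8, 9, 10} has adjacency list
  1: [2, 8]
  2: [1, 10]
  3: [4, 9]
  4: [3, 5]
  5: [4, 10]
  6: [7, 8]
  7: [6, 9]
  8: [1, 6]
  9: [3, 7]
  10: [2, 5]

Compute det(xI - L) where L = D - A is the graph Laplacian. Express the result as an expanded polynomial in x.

x^10 - 20x^9 + 170x^8 - 800x^7 + 2275x^6 - 4004x^5 + 4290x^4 - 2640x^3 + 825x^2 - 100x

Each diagonal entry of L is the vertex degree and each off-diagonal entry is -1 where an edge is present, 0 otherwise; in the order [1, 2, 3, 4, 5, 6, 7, 8, 9, 10] the diagonal is [2, 2, 2, 2, 2, 2, 2, 2, 2, 2]. L has integer entries, so p(x) = det(xI - L) has integer coefficients. Expanding the determinant yields x^10 - 20x^9 + 170x^8 - 800x^7 + 2275x^6 - 4004x^5 + 4290x^4 - 2640x^3 + 825x^2 - 100x. The coefficient of x^9 equals -trace(L) = -20, matching the sum of degrees. There is one zero in the spectrum, matching the 1 component.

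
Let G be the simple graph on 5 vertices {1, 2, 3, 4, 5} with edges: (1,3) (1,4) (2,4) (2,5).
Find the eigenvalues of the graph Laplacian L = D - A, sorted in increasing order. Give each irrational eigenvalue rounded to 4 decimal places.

Each diagonal entry of L is the vertex degree and each off-diagonal entry is -1 where an edge is present, 0 otherwise; in the order [1, 2, 3, 4, 5] the diagonal is [2, 2, 1, 2, 1]. The multiplicity of 0 as a Laplacian eigenvalue equals the number of connected components. By the matrix-tree theorem the graph has (1/5) * product of the nonzero eigenvalues = 1 spanning tree. The eigenvalues sum to 8, which equals trace(L) = 2|E|.

[0, 0.3820, 1.3820, 2.6180, 3.6180]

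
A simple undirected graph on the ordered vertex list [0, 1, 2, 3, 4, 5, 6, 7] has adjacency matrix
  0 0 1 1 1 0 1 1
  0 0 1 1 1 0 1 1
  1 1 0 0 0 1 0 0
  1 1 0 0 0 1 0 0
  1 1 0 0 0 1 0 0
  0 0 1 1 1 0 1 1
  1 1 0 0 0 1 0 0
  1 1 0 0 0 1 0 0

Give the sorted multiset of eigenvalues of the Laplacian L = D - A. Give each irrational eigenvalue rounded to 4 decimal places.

[0, 3, 3, 3, 3, 5, 5, 8]

Reading degrees in the order [0, 1, 2, 3, 4, 5, 6, 7] gives [5, 5, 3, 3, 3, 5, 3, 3]; set D = diag(5, 5, 3, 3, 3, 5, 3, 3) and form L = D - A. Diagonalising L (or applying a numerical eigensolver to the 8x8 matrix) gives the spectrum above. The single zero eigenvalue shows the graph is connected. There is one zero in the spectrum, matching the 1 component. By the matrix-tree theorem the graph has (1/8) * product of the nonzero eigenvalues = 2025 spanning trees.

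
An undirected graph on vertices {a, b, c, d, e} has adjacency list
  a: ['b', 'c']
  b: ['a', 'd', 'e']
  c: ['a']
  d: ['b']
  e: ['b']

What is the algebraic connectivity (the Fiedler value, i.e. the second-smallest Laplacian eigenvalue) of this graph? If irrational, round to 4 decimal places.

0.5188

Reading degrees in the order [a, b, c, d, e] gives [2, 3, 1, 1, 1]; set D = diag(2, 3, 1, 1, 1) and form L = D - A. Computing the eigenvalues of L and sorting gives [0, 0.5188, 1, 2.3111, 4.1701]. The Fiedler value lambda_2 = 0.5188 is strictly positive, so the graph is connected. The eigenvalues sum to 8, which equals trace(L) = 2|E|.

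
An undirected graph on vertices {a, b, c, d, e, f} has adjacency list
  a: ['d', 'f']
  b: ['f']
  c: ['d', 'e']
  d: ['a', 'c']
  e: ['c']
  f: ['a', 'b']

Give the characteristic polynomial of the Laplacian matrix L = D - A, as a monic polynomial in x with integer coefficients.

x^6 - 10x^5 + 36x^4 - 56x^3 + 35x^2 - 6x

Each diagonal entry of L is the vertex degree and each off-diagonal entry is -1 where an edge is present, 0 otherwise; in the order [a, b, c, d, e, f] the diagonal is [2, 1, 2, 2, 1, 2]. Computing det(xI - L) by cofactor expansion (or equivalently via sum-over-permutations) gives x^6 - 10x^5 + 36x^4 - 56x^3 + 35x^2 - 6x. Since p(0) = det(-L) = 0, x divides p(x). The largest eigenvalue, 3.7321, is at most the vertex count 6.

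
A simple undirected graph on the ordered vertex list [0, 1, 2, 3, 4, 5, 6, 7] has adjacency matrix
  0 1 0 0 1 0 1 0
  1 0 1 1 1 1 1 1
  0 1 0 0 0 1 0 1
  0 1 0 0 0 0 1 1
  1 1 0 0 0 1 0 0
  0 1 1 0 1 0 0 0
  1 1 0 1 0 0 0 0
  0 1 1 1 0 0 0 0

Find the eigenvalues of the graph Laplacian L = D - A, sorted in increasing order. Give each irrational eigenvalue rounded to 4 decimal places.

[0, 1.7530, 1.7530, 3.4450, 3.4450, 4.8019, 4.8019, 8]

With the vertex order [0, 1, 2, 3, 4, 5, 6, 7], the degrees are [3, 7, 3, 3, 3, 3, 3, 3], giving D = diag(3, 7, 3, 3, 3, 3, 3, 3) and L = D - A. The multiplicity of 0 as a Laplacian eigenvalue equals the number of connected components. By the matrix-tree theorem the graph has (1/8) * product of the nonzero eigenvalues = 841 spanning trees.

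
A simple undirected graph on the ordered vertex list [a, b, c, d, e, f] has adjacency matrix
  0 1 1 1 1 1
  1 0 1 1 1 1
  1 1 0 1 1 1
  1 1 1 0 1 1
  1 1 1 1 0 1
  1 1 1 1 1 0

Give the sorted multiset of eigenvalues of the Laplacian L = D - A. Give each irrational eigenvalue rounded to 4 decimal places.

[0, 6, 6, 6, 6, 6]

Each diagonal entry of L is the vertex degree and each off-diagonal entry is -1 where an edge is present, 0 otherwise; in the order [a, b, c, d, e, f] the diagonal is [5, 5, 5, 5, 5, 5]. Since every row of L sums to 0, the all-ones vector is in the kernel and 0 is an eigenvalue. The single zero eigenvalue shows the graph is connected. The largest eigenvalue, 6, is at most the vertex count 6.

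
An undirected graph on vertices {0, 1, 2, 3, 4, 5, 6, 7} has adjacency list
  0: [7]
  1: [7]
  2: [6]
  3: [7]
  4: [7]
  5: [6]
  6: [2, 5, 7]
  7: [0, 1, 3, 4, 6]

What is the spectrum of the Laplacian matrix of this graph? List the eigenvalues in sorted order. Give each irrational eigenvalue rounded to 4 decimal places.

Reading degrees in the order [0, 1, 2, 3, 4, 5, 6, 7] gives [1, 1, 1, 1, 1, 1, 3, 5]; set D = diag(1, 1, 1, 1, 1, 1, 3, 5) and form L = D - A. Diagonalising L (or applying a numerical eigensolver to the 8x8 matrix) gives the spectrum above. The largest eigenvalue, 6.1413, is at most the vertex count 8. There is one zero in the spectrum, matching the 1 component.

[0, 0.3738, 1, 1, 1, 1, 3.4849, 6.1413]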